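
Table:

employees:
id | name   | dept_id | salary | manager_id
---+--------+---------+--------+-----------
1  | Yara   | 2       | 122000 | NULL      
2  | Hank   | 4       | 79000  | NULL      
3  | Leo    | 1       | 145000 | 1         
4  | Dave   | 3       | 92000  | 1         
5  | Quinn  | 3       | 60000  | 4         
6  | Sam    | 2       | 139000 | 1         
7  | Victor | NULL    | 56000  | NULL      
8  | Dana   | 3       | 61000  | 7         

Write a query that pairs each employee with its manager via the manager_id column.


This is a self-join: employees is joined to a second copy of itself, matching each row's manager_id to another row's id. Use LEFT JOIN so rows with manager_id=NULL are kept.
  - employee 1 (Yara): manager_id=NULL -> NULL
  - employee 2 (Hank): manager_id=NULL -> NULL
  - employee 3 (Leo): manager_id=1 -> Yara
  - employee 4 (Dave): manager_id=1 -> Yara
  - employee 5 (Quinn): manager_id=4 -> Dave
  - employee 6 (Sam): manager_id=1 -> Yara
  - employee 7 (Victor): manager_id=NULL -> NULL
  - employee 8 (Dana): manager_id=7 -> Victor

SQL:
SELECT a.name AS item, b.name AS manager
FROM employees a
LEFT JOIN employees b ON a.manager_id = b.id

Result:
item   | manager
-------+--------
Yara   | NULL   
Hank   | NULL   
Leo    | Yara   
Dave   | Yara   
Quinn  | Dave   
Sam    | Yara   
Victor | NULL   
Dana   | Victor 


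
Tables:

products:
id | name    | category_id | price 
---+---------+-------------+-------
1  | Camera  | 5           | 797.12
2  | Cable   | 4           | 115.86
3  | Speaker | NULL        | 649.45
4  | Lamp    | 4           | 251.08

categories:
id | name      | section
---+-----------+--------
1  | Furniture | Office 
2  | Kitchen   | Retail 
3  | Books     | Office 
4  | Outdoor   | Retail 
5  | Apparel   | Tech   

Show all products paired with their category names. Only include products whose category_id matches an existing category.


INNER JOIN keeps only products rows whose category_id matches an id in categories. Walk through each product:
  - product 1 (Camera): category_id=5 -> matches Apparel
  - product 2 (Cable): category_id=4 -> matches Outdoor
  - product 3 (Speaker): category_id=NULL, no match -> dropped
  - product 4 (Lamp): category_id=4 -> matches Outdoor
So 1 of 4 rows is dropped.

SQL:
SELECT a.name, b.name AS category
FROM products a
INNER JOIN categories b ON a.category_id = b.id

Result:
name   | category
-------+---------
Camera | Apparel 
Cable  | Outdoor 
Lamp   | Outdoor 


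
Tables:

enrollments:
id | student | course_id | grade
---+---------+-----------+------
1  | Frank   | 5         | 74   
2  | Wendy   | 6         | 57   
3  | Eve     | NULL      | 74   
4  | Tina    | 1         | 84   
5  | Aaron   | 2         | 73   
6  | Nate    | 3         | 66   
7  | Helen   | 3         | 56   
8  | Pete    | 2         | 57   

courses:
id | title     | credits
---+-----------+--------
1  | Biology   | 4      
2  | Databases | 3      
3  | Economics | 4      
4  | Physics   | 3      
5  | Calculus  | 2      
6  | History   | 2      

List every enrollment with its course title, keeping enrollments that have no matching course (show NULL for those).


LEFT JOIN keeps every row from enrollments (the left table); where course_id has no match in courses, the course columns become NULL. Walk through each enrollment:
  - enrollment 1 (Frank): course_id=5 -> matches Calculus
  - enrollment 2 (Wendy): course_id=6 -> matches History
  - enrollment 3 (Eve): course_id=NULL, no match -> kept with NULL
  - enrollment 4 (Tina): course_id=1 -> matches Biology
  - enrollment 5 (Aaron): course_id=2 -> matches Databases
  - enrollment 6 (Nate): course_id=3 -> matches Economics
  - enrollment 7 (Helen): course_id=3 -> matches Economics
  - enrollment 8 (Pete): course_id=2 -> matches Databases
All 8 rows appear; 1 has NULL course.

SQL:
SELECT a.student, b.title AS course
FROM enrollments a
LEFT JOIN courses b ON a.course_id = b.id

Result:
student | course   
--------+----------
Frank   | Calculus 
Wendy   | History  
Eve     | NULL     
Tina    | Biology  
Aaron   | Databases
Nate    | Economics
Helen   | Economics
Pete    | Databases


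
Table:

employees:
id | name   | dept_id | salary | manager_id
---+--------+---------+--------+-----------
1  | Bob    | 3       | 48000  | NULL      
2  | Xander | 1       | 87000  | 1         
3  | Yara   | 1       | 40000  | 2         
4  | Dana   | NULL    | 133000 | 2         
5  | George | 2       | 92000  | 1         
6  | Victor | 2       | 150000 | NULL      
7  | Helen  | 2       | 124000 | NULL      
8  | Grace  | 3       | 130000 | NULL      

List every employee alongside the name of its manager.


This is a self-join: employees is joined to a second copy of itself, matching each row's manager_id to another row's id. Use LEFT JOIN so rows with manager_id=NULL are kept.
  - employee 1 (Bob): manager_id=NULL -> NULL
  - employee 2 (Xander): manager_id=1 -> Bob
  - employee 3 (Yara): manager_id=2 -> Xander
  - employee 4 (Dana): manager_id=2 -> Xander
  - employee 5 (George): manager_id=1 -> Bob
  - employee 6 (Victor): manager_id=NULL -> NULL
  - employee 7 (Helen): manager_id=NULL -> NULL
  - employee 8 (Grace): manager_id=NULL -> NULL

SQL:
SELECT a.name AS item, b.name AS manager
FROM employees a
LEFT JOIN employees b ON a.manager_id = b.id

Result:
item   | manager
-------+--------
Bob    | NULL   
Xander | Bob    
Yara   | Xander 
Dana   | Xander 
George | Bob    
Victor | NULL   
Helen  | NULL   
Grace  | NULL   


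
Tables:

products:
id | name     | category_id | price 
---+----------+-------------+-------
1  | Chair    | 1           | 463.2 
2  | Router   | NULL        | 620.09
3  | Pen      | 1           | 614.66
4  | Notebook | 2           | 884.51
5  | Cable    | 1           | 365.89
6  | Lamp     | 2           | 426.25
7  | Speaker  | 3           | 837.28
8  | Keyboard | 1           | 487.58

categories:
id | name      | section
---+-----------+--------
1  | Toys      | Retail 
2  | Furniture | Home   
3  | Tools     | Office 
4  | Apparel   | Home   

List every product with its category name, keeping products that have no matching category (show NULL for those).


LEFT JOIN keeps every row from products (the left table); where category_id has no match in categories, the category columns become NULL. Walk through each product:
  - product 1 (Chair): category_id=1 -> matches Toys
  - product 2 (Router): category_id=NULL, no match -> kept with NULL
  - product 3 (Pen): category_id=1 -> matches Toys
  - product 4 (Notebook): category_id=2 -> matches Furniture
  - product 5 (Cable): category_id=1 -> matches Toys
  - product 6 (Lamp): category_id=2 -> matches Furniture
  - product 7 (Speaker): category_id=3 -> matches Tools
  - product 8 (Keyboard): category_id=1 -> matches Toys
All 8 rows appear; 1 has NULL category.

SQL:
SELECT a.name, b.name AS category
FROM products a
LEFT JOIN categories b ON a.category_id = b.id

Result:
name     | category 
---------+----------
Chair    | Toys     
Router   | NULL     
Pen      | Toys     
Notebook | Furniture
Cable    | Toys     
Lamp     | Furniture
Speaker  | Tools    
Keyboard | Toys     


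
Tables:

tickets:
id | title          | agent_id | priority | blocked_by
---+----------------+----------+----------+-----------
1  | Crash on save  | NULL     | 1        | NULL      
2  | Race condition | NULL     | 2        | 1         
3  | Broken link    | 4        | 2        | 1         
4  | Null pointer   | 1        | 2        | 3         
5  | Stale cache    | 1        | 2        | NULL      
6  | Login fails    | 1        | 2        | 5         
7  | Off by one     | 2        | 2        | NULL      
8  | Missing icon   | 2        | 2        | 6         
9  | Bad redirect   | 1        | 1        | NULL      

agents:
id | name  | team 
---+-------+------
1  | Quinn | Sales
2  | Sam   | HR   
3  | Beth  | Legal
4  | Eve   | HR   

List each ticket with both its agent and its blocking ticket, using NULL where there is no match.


Two LEFT JOINs from the same base table tickets: one to agents via agent_id, one to tickets itself via blocked_by. Both are LEFT so every ticket is preserved.
Match against agents:
  - ticket 1 (Crash on save): agent_id=NULL, no match -> kept with NULL
  - ticket 2 (Race condition): agent_id=NULL, no match -> kept with NULL
  - ticket 3 (Broken link): agent_id=4 -> matches Eve
  - ticket 4 (Null pointer): agent_id=1 -> matches Quinn
  - ticket 5 (Stale cache): agent_id=1 -> matches Quinn
  - ticket 6 (Login fails): agent_id=1 -> matches Quinn
  - ticket 7 (Off by one): agent_id=2 -> matches Sam
  - ticket 8 (Missing icon): agent_id=2 -> matches Sam
  - ticket 9 (Bad redirect): agent_id=1 -> matches Quinn
Match against tickets (self):
  - ticket 1 (Crash on save): blocked_by=NULL -> NULL
  - ticket 2 (Race condition): blocked_by=1 -> Crash on save
  - ticket 3 (Broken link): blocked_by=1 -> Crash on save
  - ticket 4 (Null pointer): blocked_by=3 -> Broken link
  - ticket 5 (Stale cache): blocked_by=NULL -> NULL
  - ticket 6 (Login fails): blocked_by=5 -> Stale cache
  - ticket 7 (Off by one): blocked_by=NULL -> NULL
  - ticket 8 (Missing icon): blocked_by=6 -> Login fails
  - ticket 9 (Bad redirect): blocked_by=NULL -> NULL

SQL:
SELECT a.title, b.name AS agent, c.title AS blocked_by
FROM tickets a
LEFT JOIN agents b ON a.agent_id = b.id
LEFT JOIN tickets c ON a.blocked_by = c.id

Result:
title          | agent | blocked_by   
---------------+-------+--------------
Crash on save  | NULL  | NULL         
Race condition | NULL  | Crash on save
Broken link    | Eve   | Crash on save
Null pointer   | Quinn | Broken link  
Stale cache    | Quinn | NULL         
Login fails    | Quinn | Stale cache  
Off by one     | Sam   | NULL         
Missing icon   | Sam   | Login fails  
Bad redirect   | Quinn | NULL         


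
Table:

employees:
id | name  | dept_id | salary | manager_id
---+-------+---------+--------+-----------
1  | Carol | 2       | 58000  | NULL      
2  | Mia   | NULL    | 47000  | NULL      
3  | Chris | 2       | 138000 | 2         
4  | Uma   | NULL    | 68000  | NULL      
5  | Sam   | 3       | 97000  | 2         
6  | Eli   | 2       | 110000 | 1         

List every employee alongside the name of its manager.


This is a self-join: employees is joined to a second copy of itself, matching each row's manager_id to another row's id. Use LEFT JOIN so rows with manager_id=NULL are kept.
  - employee 1 (Carol): manager_id=NULL -> NULL
  - employee 2 (Mia): manager_id=NULL -> NULL
  - employee 3 (Chris): manager_id=2 -> Mia
  - employee 4 (Uma): manager_id=NULL -> NULL
  - employee 5 (Sam): manager_id=2 -> Mia
  - employee 6 (Eli): manager_id=1 -> Carol

SQL:
SELECT a.name AS item, b.name AS manager
FROM employees a
LEFT JOIN employees b ON a.manager_id = b.id

Result:
item  | manager
------+--------
Carol | NULL   
Mia   | NULL   
Chris | Mia    
Uma   | NULL   
Sam   | Mia    
Eli   | Carol  


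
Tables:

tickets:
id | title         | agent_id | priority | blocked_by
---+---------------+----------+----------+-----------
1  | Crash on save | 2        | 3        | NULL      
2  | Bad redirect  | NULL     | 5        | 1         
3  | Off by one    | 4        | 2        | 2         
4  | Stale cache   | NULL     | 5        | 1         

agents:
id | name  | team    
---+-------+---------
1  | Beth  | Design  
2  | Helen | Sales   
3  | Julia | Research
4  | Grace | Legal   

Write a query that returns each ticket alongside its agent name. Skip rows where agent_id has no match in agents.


INNER JOIN keeps only tickets rows whose agent_id matches an id in agents. Walk through each ticket:
  - ticket 1 (Crash on save): agent_id=2 -> matches Helen
  - ticket 2 (Bad redirect): agent_id=NULL, no match -> dropped
  - ticket 3 (Off by one): agent_id=4 -> matches Grace
  - ticket 4 (Stale cache): agent_id=NULL, no match -> dropped
So 2 of 4 rows are dropped.

SQL:
SELECT a.title, b.name AS agent
FROM tickets a
INNER JOIN agents b ON a.agent_id = b.id

Result:
title         | agent
--------------+------
Crash on save | Helen
Off by one    | Grace


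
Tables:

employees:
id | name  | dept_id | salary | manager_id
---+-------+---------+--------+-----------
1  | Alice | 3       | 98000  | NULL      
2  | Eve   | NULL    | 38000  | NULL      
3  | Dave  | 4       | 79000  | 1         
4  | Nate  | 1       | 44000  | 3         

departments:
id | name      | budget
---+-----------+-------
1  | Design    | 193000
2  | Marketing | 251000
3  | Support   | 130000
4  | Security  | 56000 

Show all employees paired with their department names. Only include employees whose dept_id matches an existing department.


INNER JOIN keeps only employees rows whose dept_id matches an id in departments. Walk through each employee:
  - employee 1 (Alice): dept_id=3 -> matches Support
  - employee 2 (Eve): dept_id=NULL, no match -> dropped
  - employee 3 (Dave): dept_id=4 -> matches Security
  - employee 4 (Nate): dept_id=1 -> matches Design
So 1 of 4 rows is dropped.

SQL:
SELECT a.name, b.name AS department
FROM employees a
INNER JOIN departments b ON a.dept_id = b.id

Result:
name  | department
------+-----------
Alice | Support   
Dave  | Security  
Nate  | Design    


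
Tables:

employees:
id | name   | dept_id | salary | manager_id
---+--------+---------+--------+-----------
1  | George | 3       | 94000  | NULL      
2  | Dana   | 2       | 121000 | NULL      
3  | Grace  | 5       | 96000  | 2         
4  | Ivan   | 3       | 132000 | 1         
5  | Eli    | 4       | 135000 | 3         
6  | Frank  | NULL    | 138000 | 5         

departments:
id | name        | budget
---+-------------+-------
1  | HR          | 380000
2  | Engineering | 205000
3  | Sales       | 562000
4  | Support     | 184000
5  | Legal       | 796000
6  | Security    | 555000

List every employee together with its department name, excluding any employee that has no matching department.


INNER JOIN keeps only employees rows whose dept_id matches an id in departments. Walk through each employee:
  - employee 1 (George): dept_id=3 -> matches Sales
  - employee 2 (Dana): dept_id=2 -> matches Engineering
  - employee 3 (Grace): dept_id=5 -> matches Legal
  - employee 4 (Ivan): dept_id=3 -> matches Sales
  - employee 5 (Eli): dept_id=4 -> matches Support
  - employee 6 (Frank): dept_id=NULL, no match -> dropped
So 1 of 6 rows is dropped.

SQL:
SELECT a.name, b.name AS department
FROM employees a
INNER JOIN departments b ON a.dept_id = b.id

Result:
name   | department 
-------+------------
George | Sales      
Dana   | Engineering
Grace  | Legal      
Ivan   | Sales      
Eli    | Support    


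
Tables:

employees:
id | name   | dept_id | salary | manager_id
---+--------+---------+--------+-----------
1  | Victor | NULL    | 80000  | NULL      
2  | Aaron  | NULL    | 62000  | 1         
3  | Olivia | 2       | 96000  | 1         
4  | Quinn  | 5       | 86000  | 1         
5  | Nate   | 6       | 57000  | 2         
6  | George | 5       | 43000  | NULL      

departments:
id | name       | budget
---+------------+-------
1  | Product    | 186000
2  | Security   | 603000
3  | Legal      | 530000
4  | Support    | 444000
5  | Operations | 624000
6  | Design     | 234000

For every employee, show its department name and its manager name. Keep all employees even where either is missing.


Two LEFT JOINs from the same base table employees: one to departments via dept_id, one to employees itself via manager_id. Both are LEFT so every employee is preserved.
Match against departments:
  - employee 1 (Victor): dept_id=NULL, no match -> kept with NULL
  - employee 2 (Aaron): dept_id=NULL, no match -> kept with NULL
  - employee 3 (Olivia): dept_id=2 -> matches Security
  - employee 4 (Quinn): dept_id=5 -> matches Operations
  - employee 5 (Nate): dept_id=6 -> matches Design
  - employee 6 (George): dept_id=5 -> matches Operations
Match against employees (self):
  - employee 1 (Victor): manager_id=NULL -> NULL
  - employee 2 (Aaron): manager_id=1 -> Victor
  - employee 3 (Olivia): manager_id=1 -> Victor
  - employee 4 (Quinn): manager_id=1 -> Victor
  - employee 5 (Nate): manager_id=2 -> Aaron
  - employee 6 (George): manager_id=NULL -> NULL

SQL:
SELECT a.name, b.name AS department, c.name AS manager
FROM employees a
LEFT JOIN departments b ON a.dept_id = b.id
LEFT JOIN employees c ON a.manager_id = c.id

Result:
name   | department | manager
-------+------------+--------
Victor | NULL       | NULL   
Aaron  | NULL       | Victor 
Olivia | Security   | Victor 
Quinn  | Operations | Victor 
Nate   | Design     | Aaron  
George | Operations | NULL   


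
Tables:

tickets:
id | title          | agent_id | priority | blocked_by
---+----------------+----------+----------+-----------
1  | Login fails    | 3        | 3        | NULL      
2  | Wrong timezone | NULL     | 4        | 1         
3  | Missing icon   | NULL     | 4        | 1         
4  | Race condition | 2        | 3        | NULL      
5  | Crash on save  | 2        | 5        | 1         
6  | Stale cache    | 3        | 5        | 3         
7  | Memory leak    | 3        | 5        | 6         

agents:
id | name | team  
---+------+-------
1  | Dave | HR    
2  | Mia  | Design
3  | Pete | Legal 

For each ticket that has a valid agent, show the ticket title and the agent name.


INNER JOIN keeps only tickets rows whose agent_id matches an id in agents. Walk through each ticket:
  - ticket 1 (Login fails): agent_id=3 -> matches Pete
  - ticket 2 (Wrong timezone): agent_id=NULL, no match -> dropped
  - ticket 3 (Missing icon): agent_id=NULL, no match -> dropped
  - ticket 4 (Race condition): agent_id=2 -> matches Mia
  - ticket 5 (Crash on save): agent_id=2 -> matches Mia
  - ticket 6 (Stale cache): agent_id=3 -> matches Pete
  - ticket 7 (Memory leak): agent_id=3 -> matches Pete
So 2 of 7 rows are dropped.

SQL:
SELECT a.title, b.name AS agent
FROM tickets a
INNER JOIN agents b ON a.agent_id = b.id

Result:
title          | agent
---------------+------
Login fails    | Pete 
Race condition | Mia  
Crash on save  | Mia  
Stale cache    | Pete 
Memory leak    | Pete 


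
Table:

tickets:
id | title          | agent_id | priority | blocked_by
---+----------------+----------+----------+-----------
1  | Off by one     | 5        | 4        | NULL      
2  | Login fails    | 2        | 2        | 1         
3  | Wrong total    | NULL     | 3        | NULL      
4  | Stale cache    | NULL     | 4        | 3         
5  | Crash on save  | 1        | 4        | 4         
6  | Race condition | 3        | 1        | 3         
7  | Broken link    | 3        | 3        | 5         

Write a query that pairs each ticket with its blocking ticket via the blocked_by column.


This is a self-join: tickets is joined to a second copy of itself, matching each row's blocked_by to another row's id. Use LEFT JOIN so rows with blocked_by=NULL are kept.
  - ticket 1 (Off by one): blocked_by=NULL -> NULL
  - ticket 2 (Login fails): blocked_by=1 -> Off by one
  - ticket 3 (Wrong total): blocked_by=NULL -> NULL
  - ticket 4 (Stale cache): blocked_by=3 -> Wrong total
  - ticket 5 (Crash on save): blocked_by=4 -> Stale cache
  - ticket 6 (Race condition): blocked_by=3 -> Wrong total
  - ticket 7 (Broken link): blocked_by=5 -> Crash on save

SQL:
SELECT a.title AS item, b.title AS blocked_by
FROM tickets a
LEFT JOIN tickets b ON a.blocked_by = b.id

Result:
item           | blocked_by   
---------------+--------------
Off by one     | NULL         
Login fails    | Off by one   
Wrong total    | NULL         
Stale cache    | Wrong total  
Crash on save  | Stale cache  
Race condition | Wrong total  
Broken link    | Crash on save


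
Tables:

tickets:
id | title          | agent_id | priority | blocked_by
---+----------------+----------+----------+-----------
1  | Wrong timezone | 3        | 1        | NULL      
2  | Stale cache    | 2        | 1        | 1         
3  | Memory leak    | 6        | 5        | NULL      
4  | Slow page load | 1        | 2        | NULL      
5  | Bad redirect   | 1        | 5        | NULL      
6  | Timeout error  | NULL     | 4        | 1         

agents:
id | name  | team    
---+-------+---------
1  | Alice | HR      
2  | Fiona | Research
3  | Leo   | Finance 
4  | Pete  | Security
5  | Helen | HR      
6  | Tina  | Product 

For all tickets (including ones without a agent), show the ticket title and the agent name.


LEFT JOIN keeps every row from tickets (the left table); where agent_id has no match in agents, the agent columns become NULL. Walk through each ticket:
  - ticket 1 (Wrong timezone): agent_id=3 -> matches Leo
  - ticket 2 (Stale cache): agent_id=2 -> matches Fiona
  - ticket 3 (Memory leak): agent_id=6 -> matches Tina
  - ticket 4 (Slow page load): agent_id=1 -> matches Alice
  - ticket 5 (Bad redirect): agent_id=1 -> matches Alice
  - ticket 6 (Timeout error): agent_id=NULL, no match -> kept with NULL
All 6 rows appear; 1 has NULL agent.

SQL:
SELECT a.title, b.name AS agent
FROM tickets a
LEFT JOIN agents b ON a.agent_id = b.id

Result:
title          | agent
---------------+------
Wrong timezone | Leo  
Stale cache    | Fiona
Memory leak    | Tina 
Slow page load | Alice
Bad redirect   | Alice
Timeout error  | NULL 


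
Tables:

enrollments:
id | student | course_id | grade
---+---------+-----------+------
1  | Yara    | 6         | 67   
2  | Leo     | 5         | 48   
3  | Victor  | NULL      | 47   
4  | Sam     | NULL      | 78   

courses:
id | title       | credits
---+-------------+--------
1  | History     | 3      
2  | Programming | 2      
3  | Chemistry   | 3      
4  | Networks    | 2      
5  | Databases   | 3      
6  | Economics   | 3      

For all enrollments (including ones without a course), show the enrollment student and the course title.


LEFT JOIN keeps every row from enrollments (the left table); where course_id has no match in courses, the course columns become NULL. Walk through each enrollment:
  - enrollment 1 (Yara): course_id=6 -> matches Economics
  - enrollment 2 (Leo): course_id=5 -> matches Databases
  - enrollment 3 (Victor): course_id=NULL, no match -> kept with NULL
  - enrollment 4 (Sam): course_id=NULL, no match -> kept with NULL
All 4 rows appear; 2 have NULL course.

SQL:
SELECT a.student, b.title AS course
FROM enrollments a
LEFT JOIN courses b ON a.course_id = b.id

Result:
student | course   
--------+----------
Yara    | Economics
Leo     | Databases
Victor  | NULL     
Sam     | NULL     


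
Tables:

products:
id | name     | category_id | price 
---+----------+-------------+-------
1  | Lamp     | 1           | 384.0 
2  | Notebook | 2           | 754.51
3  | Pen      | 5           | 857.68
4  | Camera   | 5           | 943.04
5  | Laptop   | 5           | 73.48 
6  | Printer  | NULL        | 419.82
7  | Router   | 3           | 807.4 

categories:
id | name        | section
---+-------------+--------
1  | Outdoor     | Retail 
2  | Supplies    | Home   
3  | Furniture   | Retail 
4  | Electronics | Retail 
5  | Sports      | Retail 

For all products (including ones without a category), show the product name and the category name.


LEFT JOIN keeps every row from products (the left table); where category_id has no match in categories, the category columns become NULL. Walk through each product:
  - product 1 (Lamp): category_id=1 -> matches Outdoor
  - product 2 (Notebook): category_id=2 -> matches Supplies
  - product 3 (Pen): category_id=5 -> matches Sports
  - product 4 (Camera): category_id=5 -> matches Sports
  - product 5 (Laptop): category_id=5 -> matches Sports
  - product 6 (Printer): category_id=NULL, no match -> kept with NULL
  - product 7 (Router): category_id=3 -> matches Furniture
All 7 rows appear; 1 has NULL category.

SQL:
SELECT a.name, b.name AS category
FROM products a
LEFT JOIN categories b ON a.category_id = b.id

Result:
name     | category 
---------+----------
Lamp     | Outdoor  
Notebook | Supplies 
Pen      | Sports   
Camera   | Sports   
Laptop   | Sports   
Printer  | NULL     
Router   | Furniture


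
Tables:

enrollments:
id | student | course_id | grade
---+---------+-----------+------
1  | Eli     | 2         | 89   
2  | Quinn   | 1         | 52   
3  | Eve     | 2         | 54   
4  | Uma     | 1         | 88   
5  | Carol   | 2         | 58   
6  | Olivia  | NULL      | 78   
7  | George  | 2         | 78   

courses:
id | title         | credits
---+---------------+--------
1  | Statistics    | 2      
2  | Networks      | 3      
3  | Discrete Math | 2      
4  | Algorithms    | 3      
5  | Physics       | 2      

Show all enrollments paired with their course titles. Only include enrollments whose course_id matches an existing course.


INNER JOIN keeps only enrollments rows whose course_id matches an id in courses. Walk through each enrollment:
  - enrollment 1 (Eli): course_id=2 -> matches Networks
  - enrollment 2 (Quinn): course_id=1 -> matches Statistics
  - enrollment 3 (Eve): course_id=2 -> matches Networks
  - enrollment 4 (Uma): course_id=1 -> matches Statistics
  - enrollment 5 (Carol): course_id=2 -> matches Networks
  - enrollment 6 (Olivia): course_id=NULL, no match -> dropped
  - enrollment 7 (George): course_id=2 -> matches Networks
So 1 of 7 rows is dropped.

SQL:
SELECT a.student, b.title AS course
FROM enrollments a
INNER JOIN courses b ON a.course_id = b.id

Result:
student | course    
--------+-----------
Eli     | Networks  
Quinn   | Statistics
Eve     | Networks  
Uma     | Statistics
Carol   | Networks  
George  | Networks  


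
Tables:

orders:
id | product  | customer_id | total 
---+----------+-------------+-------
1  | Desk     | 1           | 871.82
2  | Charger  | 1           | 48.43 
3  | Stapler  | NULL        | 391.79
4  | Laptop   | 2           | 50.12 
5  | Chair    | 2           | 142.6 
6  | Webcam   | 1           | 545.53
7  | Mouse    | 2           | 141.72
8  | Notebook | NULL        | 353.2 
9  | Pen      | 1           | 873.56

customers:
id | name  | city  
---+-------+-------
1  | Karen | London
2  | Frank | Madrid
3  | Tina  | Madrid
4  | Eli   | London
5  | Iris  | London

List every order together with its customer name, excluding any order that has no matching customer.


INNER JOIN keeps only orders rows whose customer_id matches an id in customers. Walk through each order:
  - order 1 (Desk): customer_id=1 -> matches Karen
  - order 2 (Charger): customer_id=1 -> matches Karen
  - order 3 (Stapler): customer_id=NULL, no match -> dropped
  - order 4 (Laptop): customer_id=2 -> matches Frank
  - order 5 (Chair): customer_id=2 -> matches Frank
  - order 6 (Webcam): customer_id=1 -> matches Karen
  - order 7 (Mouse): customer_id=2 -> matches Frank
  - order 8 (Notebook): customer_id=NULL, no match -> dropped
  - order 9 (Pen): customer_id=1 -> matches Karen
So 2 of 9 rows are dropped.

SQL:
SELECT a.product, b.name AS customer
FROM orders a
INNER JOIN customers b ON a.customer_id = b.id

Result:
product | customer
--------+---------
Desk    | Karen   
Charger | Karen   
Laptop  | Frank   
Chair   | Frank   
Webcam  | Karen   
Mouse   | Frank   
Pen     | Karen   


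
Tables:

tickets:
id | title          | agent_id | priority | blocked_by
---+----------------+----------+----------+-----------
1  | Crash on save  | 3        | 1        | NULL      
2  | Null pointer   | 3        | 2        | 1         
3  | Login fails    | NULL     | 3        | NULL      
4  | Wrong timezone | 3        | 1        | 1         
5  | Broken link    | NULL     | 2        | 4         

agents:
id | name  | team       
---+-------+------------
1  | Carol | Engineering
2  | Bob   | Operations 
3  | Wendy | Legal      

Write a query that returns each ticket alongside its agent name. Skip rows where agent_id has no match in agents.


INNER JOIN keeps only tickets rows whose agent_id matches an id in agents. Walk through each ticket:
  - ticket 1 (Crash on save): agent_id=3 -> matches Wendy
  - ticket 2 (Null pointer): agent_id=3 -> matches Wendy
  - ticket 3 (Login fails): agent_id=NULL, no match -> dropped
  - ticket 4 (Wrong timezone): agent_id=3 -> matches Wendy
  - ticket 5 (Broken link): agent_id=NULL, no match -> dropped
So 2 of 5 rows are dropped.

SQL:
SELECT a.title, b.name AS agent
FROM tickets a
INNER JOIN agents b ON a.agent_id = b.id

Result:
title          | agent
---------------+------
Crash on save  | Wendy
Null pointer   | Wendy
Wrong timezone | Wendy


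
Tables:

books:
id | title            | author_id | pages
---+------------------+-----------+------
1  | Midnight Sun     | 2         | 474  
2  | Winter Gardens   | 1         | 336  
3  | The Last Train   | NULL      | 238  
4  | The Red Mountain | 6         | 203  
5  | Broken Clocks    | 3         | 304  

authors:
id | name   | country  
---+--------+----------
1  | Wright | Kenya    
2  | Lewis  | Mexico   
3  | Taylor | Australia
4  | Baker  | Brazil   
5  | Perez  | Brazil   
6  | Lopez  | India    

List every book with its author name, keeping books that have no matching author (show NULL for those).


LEFT JOIN keeps every row from books (the left table); where author_id has no match in authors, the author columns become NULL. Walk through each book:
  - book 1 (Midnight Sun): author_id=2 -> matches Lewis
  - book 2 (Winter Gardens): author_id=1 -> matches Wright
  - book 3 (The Last Train): author_id=NULL, no match -> kept with NULL
  - book 4 (The Red Mountain): author_id=6 -> matches Lopez
  - book 5 (Broken Clocks): author_id=3 -> matches Taylor
All 5 rows appear; 1 has NULL author.

SQL:
SELECT a.title, b.name AS author
FROM books a
LEFT JOIN authors b ON a.author_id = b.id

Result:
title            | author
-----------------+-------
Midnight Sun     | Lewis 
Winter Gardens   | Wright
The Last Train   | NULL  
The Red Mountain | Lopez 
Broken Clocks    | Taylor


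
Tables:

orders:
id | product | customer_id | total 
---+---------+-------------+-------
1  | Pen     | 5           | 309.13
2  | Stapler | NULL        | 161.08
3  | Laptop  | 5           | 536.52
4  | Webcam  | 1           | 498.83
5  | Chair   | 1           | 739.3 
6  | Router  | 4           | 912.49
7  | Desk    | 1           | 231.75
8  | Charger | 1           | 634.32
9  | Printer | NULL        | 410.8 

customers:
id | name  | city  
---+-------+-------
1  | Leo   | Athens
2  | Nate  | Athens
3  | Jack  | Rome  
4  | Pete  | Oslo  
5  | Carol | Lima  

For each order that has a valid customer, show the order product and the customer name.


INNER JOIN keeps only orders rows whose customer_id matches an id in customers. Walk through each order:
  - order 1 (Pen): customer_id=5 -> matches Carol
  - order 2 (Stapler): customer_id=NULL, no match -> dropped
  - order 3 (Laptop): customer_id=5 -> matches Carol
  - order 4 (Webcam): customer_id=1 -> matches Leo
  - order 5 (Chair): customer_id=1 -> matches Leo
  - order 6 (Router): customer_id=4 -> matches Pete
  - order 7 (Desk): customer_id=1 -> matches Leo
  - order 8 (Charger): customer_id=1 -> matches Leo
  - order 9 (Printer): customer_id=NULL, no match -> dropped
So 2 of 9 rows are dropped.

SQL:
SELECT a.product, b.name AS customer
FROM orders a
INNER JOIN customers b ON a.customer_id = b.id

Result:
product | customer
--------+---------
Pen     | Carol   
Laptop  | Carol   
Webcam  | Leo     
Chair   | Leo     
Router  | Pete    
Desk    | Leo     
Charger | Leo     


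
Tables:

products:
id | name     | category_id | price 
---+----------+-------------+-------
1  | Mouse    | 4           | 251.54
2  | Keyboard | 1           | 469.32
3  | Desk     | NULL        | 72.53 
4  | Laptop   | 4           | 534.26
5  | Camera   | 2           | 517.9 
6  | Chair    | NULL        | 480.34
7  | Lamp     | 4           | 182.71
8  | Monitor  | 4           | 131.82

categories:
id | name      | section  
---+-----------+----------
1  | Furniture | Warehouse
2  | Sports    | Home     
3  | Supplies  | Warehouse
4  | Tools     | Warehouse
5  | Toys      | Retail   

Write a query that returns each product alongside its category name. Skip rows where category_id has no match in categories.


INNER JOIN keeps only products rows whose category_id matches an id in categories. Walk through each product:
  - product 1 (Mouse): category_id=4 -> matches Tools
  - product 2 (Keyboard): category_id=1 -> matches Furniture
  - product 3 (Desk): category_id=NULL, no match -> dropped
  - product 4 (Laptop): category_id=4 -> matches Tools
  - product 5 (Camera): category_id=2 -> matches Sports
  - product 6 (Chair): category_id=NULL, no match -> dropped
  - product 7 (Lamp): category_id=4 -> matches Tools
  - product 8 (Monitor): category_id=4 -> matches Tools
So 2 of 8 rows are dropped.

SQL:
SELECT a.name, b.name AS category
FROM products a
INNER JOIN categories b ON a.category_id = b.id

Result:
name     | category 
---------+----------
Mouse    | Tools    
Keyboard | Furniture
Laptop   | Tools    
Camera   | Sports   
Lamp     | Tools    
Monitor  | Tools    


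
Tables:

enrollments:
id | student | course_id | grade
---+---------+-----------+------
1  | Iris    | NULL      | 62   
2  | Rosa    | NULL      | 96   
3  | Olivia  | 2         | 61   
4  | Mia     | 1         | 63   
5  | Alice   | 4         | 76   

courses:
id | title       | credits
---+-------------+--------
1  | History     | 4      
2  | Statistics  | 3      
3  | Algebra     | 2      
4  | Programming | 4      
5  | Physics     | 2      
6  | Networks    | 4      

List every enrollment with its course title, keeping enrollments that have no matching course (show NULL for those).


LEFT JOIN keeps every row from enrollments (the left table); where course_id has no match in courses, the course columns become NULL. Walk through each enrollment:
  - enrollment 1 (Iris): course_id=NULL, no match -> kept with NULL
  - enrollment 2 (Rosa): course_id=NULL, no match -> kept with NULL
  - enrollment 3 (Olivia): course_id=2 -> matches Statistics
  - enrollment 4 (Mia): course_id=1 -> matches History
  - enrollment 5 (Alice): course_id=4 -> matches Programming
All 5 rows appear; 2 have NULL course.

SQL:
SELECT a.student, b.title AS course
FROM enrollments a
LEFT JOIN courses b ON a.course_id = b.id

Result:
student | course     
--------+------------
Iris    | NULL       
Rosa    | NULL       
Olivia  | Statistics 
Mia     | History    
Alice   | Programming


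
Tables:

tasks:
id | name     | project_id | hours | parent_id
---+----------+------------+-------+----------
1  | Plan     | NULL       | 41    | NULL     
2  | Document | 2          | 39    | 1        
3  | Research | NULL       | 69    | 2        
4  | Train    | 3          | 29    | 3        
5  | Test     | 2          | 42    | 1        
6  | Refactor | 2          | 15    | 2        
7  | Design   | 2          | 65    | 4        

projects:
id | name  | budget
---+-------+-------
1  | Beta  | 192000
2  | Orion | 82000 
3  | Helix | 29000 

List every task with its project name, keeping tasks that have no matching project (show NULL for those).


LEFT JOIN keeps every row from tasks (the left table); where project_id has no match in projects, the project columns become NULL. Walk through each task:
  - task 1 (Plan): project_id=NULL, no match -> kept with NULL
  - task 2 (Document): project_id=2 -> matches Orion
  - task 3 (Research): project_id=NULL, no match -> kept with NULL
  - task 4 (Train): project_id=3 -> matches Helix
  - task 5 (Test): project_id=2 -> matches Orion
  - task 6 (Refactor): project_id=2 -> matches Orion
  - task 7 (Design): project_id=2 -> matches Orion
All 7 rows appear; 2 have NULL project.

SQL:
SELECT a.name, b.name AS project
FROM tasks a
LEFT JOIN projects b ON a.project_id = b.id

Result:
name     | project
---------+--------
Plan     | NULL   
Document | Orion  
Research | NULL   
Train    | Helix  
Test     | Orion  
Refactor | Orion  
Design   | Orion  


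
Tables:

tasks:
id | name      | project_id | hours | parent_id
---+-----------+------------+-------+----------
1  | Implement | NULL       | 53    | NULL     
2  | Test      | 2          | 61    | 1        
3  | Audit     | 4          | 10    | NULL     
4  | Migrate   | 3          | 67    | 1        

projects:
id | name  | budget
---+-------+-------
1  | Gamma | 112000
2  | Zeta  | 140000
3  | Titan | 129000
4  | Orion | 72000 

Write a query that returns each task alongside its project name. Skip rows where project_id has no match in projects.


INNER JOIN keeps only tasks rows whose project_id matches an id in projects. Walk through each task:
  - task 1 (Implement): project_id=NULL, no match -> dropped
  - task 2 (Test): project_id=2 -> matches Zeta
  - task 3 (Audit): project_id=4 -> matches Orion
  - task 4 (Migrate): project_id=3 -> matches Titan
So 1 of 4 rows is dropped.

SQL:
SELECT a.name, b.name AS project
FROM tasks a
INNER JOIN projects b ON a.project_id = b.id

Result:
name    | project
--------+--------
Test    | Zeta   
Audit   | Orion  
Migrate | Titan  


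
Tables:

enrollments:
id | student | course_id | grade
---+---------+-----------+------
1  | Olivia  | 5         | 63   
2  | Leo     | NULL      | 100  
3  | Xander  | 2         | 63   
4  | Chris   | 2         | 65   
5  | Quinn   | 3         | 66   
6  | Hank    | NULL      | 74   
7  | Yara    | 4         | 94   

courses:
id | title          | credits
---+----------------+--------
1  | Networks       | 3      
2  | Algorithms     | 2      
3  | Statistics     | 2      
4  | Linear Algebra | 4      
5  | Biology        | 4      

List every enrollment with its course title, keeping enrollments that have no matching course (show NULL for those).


LEFT JOIN keeps every row from enrollments (the left table); where course_id has no match in courses, the course columns become NULL. Walk through each enrollment:
  - enrollment 1 (Olivia): course_id=5 -> matches Biology
  - enrollment 2 (Leo): course_id=NULL, no match -> kept with NULL
  - enrollment 3 (Xander): course_id=2 -> matches Algorithms
  - enrollment 4 (Chris): course_id=2 -> matches Algorithms
  - enrollment 5 (Quinn): course_id=3 -> matches Statistics
  - enrollment 6 (Hank): course_id=NULL, no match -> kept with NULL
  - enrollment 7 (Yara): course_id=4 -> matches Linear Algebra
All 7 rows appear; 2 have NULL course.

SQL:
SELECT a.student, b.title AS course
FROM enrollments a
LEFT JOIN courses b ON a.course_id = b.id

Result:
student | course        
--------+---------------
Olivia  | Biology       
Leo     | NULL          
Xander  | Algorithms    
Chris   | Algorithms    
Quinn   | Statistics    
Hank    | NULL          
Yara    | Linear Algebra


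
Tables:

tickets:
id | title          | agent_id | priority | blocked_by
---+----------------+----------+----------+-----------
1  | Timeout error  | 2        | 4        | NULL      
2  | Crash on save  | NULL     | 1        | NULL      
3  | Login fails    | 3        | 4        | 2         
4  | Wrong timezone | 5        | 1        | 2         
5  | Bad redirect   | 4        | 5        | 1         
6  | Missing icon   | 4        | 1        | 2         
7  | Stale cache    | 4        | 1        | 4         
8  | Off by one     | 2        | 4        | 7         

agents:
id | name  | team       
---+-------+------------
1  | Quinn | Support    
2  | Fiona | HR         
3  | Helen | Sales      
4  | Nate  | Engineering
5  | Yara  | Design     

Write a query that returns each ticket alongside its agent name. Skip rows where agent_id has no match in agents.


INNER JOIN keeps only tickets rows whose agent_id matches an id in agents. Walk through each ticket:
  - ticket 1 (Timeout error): agent_id=2 -> matches Fiona
  - ticket 2 (Crash on save): agent_id=NULL, no match -> dropped
  - ticket 3 (Login fails): agent_id=3 -> matches Helen
  - ticket 4 (Wrong timezone): agent_id=5 -> matches Yara
  - ticket 5 (Bad redirect): agent_id=4 -> matches Nate
  - ticket 6 (Missing icon): agent_id=4 -> matches Nate
  - ticket 7 (Stale cache): agent_id=4 -> matches Nate
  - ticket 8 (Off by one): agent_id=2 -> matches Fiona
So 1 of 8 rows is dropped.

SQL:
SELECT a.title, b.name AS agent
FROM tickets a
INNER JOIN agents b ON a.agent_id = b.id

Result:
title          | agent
---------------+------
Timeout error  | Fiona
Login fails    | Helen
Wrong timezone | Yara 
Bad redirect   | Nate 
Missing icon   | Nate 
Stale cache    | Nate 
Off by one     | Fiona


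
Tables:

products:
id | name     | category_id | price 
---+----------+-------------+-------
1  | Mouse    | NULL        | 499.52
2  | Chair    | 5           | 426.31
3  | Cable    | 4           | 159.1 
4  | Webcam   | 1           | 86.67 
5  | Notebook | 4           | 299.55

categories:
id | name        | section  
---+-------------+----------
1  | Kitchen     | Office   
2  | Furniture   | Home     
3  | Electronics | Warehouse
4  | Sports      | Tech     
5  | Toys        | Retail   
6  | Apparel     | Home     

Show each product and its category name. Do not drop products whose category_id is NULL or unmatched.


LEFT JOIN keeps every row from products (the left table); where category_id has no match in categories, the category columns become NULL. Walk through each product:
  - product 1 (Mouse): category_id=NULL, no match -> kept with NULL
  - product 2 (Chair): category_id=5 -> matches Toys
  - product 3 (Cable): category_id=4 -> matches Sports
  - product 4 (Webcam): category_id=1 -> matches Kitchen
  - product 5 (Notebook): category_id=4 -> matches Sports
All 5 rows appear; 1 has NULL category.

SQL:
SELECT a.name, b.name AS category
FROM products a
LEFT JOIN categories b ON a.category_id = b.id

Result:
name     | category
---------+---------
Mouse    | NULL    
Chair    | Toys    
Cable    | Sports  
Webcam   | Kitchen 
Notebook | Sports  
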